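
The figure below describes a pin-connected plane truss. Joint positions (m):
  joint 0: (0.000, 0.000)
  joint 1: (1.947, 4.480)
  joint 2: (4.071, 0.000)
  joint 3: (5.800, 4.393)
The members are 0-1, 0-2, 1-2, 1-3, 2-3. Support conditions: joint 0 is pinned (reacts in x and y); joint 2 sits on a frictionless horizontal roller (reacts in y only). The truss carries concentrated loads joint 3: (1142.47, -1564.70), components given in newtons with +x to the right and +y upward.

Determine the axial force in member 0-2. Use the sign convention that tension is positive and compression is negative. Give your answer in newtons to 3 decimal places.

317.872

N=4 nodes, M=5 members, R=3 reactions → 2N=8, M+R=8
member 0 (0-1): L=4.8848, (cx,cy)=(0.3986,0.9171)
member 1 (0-2): L=4.0710, (cx,cy)=(1.0000,0.0000)
member 2 (1-2): L=4.9580, (cx,cy)=(0.4284,-0.9036)
member 3 (1-3): L=3.8540, (cx,cy)=(0.9997,-0.0226)
member 4 (2-3): L=4.7210, (cx,cy)=(0.3662,0.9305)
solve A·x = −loads:
  F[0-1] = +2068.8200 N (tension)
  F[0-2] = +317.8717 N (tension)
  F[1-2] = -2143.3763 N (compression)
  F[1-3] = +1743.2616 N (tension)
  F[2-3] = -1639.2382 N (compression)
  Rx@0 = -1142.4700 N
  Ry@0 = -1897.3807 N
  Ry@2 = +3462.0807 N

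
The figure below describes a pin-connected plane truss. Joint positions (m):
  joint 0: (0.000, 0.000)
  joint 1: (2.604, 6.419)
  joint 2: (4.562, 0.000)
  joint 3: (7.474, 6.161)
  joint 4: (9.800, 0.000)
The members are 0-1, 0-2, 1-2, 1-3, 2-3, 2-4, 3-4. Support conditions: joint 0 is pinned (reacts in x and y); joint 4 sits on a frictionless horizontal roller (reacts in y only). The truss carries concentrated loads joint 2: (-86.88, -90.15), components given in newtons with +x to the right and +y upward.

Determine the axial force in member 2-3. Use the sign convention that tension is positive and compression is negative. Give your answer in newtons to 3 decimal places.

N=5 nodes, M=7 members, R=3 reactions → 2N=10, M+R=10
member 0 (0-1): L=6.9271, (cx,cy)=(0.3759,0.9267)
member 1 (0-2): L=4.5620, (cx,cy)=(1.0000,0.0000)
member 2 (1-2): L=6.7110, (cx,cy)=(0.2918,-0.9565)
member 3 (1-3): L=4.8768, (cx,cy)=(0.9986,-0.0529)
member 4 (2-3): L=6.8145, (cx,cy)=(0.4273,0.9041)
member 5 (2-4): L=5.2380, (cx,cy)=(1.0000,0.0000)
member 6 (3-4): L=6.5855, (cx,cy)=(0.3532,-0.9355)
solve A·x = −loads:
  F[0-1] = -51.9981 N (compression)
  F[0-2] = -67.3331 N (compression)
  F[1-2] = +52.3039 N (tension)
  F[1-3] = -34.8560 N (compression)
  F[2-3] = +44.3776 N (tension)
  F[2-4] = +15.8436 N (tension)
  F[3-4] = -44.8569 N (compression)
  Rx@0 = +86.8800 N
  Ry@0 = +48.1843 N
  Ry@4 = +41.9657 N

44.378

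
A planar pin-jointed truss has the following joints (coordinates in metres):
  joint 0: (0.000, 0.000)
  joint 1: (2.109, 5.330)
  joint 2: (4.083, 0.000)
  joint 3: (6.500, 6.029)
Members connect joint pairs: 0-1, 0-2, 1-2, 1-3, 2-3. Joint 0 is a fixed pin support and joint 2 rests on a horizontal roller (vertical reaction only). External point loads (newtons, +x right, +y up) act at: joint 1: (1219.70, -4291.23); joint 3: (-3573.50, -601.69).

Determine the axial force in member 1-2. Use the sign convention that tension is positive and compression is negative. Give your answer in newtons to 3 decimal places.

N=4 nodes, M=5 members, R=3 reactions → 2N=8, M+R=8
member 0 (0-1): L=5.7321, (cx,cy)=(0.3679,0.9299)
member 1 (0-2): L=4.0830, (cx,cy)=(1.0000,0.0000)
member 2 (1-2): L=5.6838, (cx,cy)=(0.3473,-0.9378)
member 3 (1-3): L=4.4463, (cx,cy)=(0.9876,0.1572)
member 4 (2-3): L=6.4954, (cx,cy)=(0.3721,0.9282)
solve A·x = −loads:
  F[0-1] = -5810.5338 N (compression)
  F[0-2] = -215.9359 N (compression)
  F[1-2] = +581.2749 N (tension)
  F[1-3] = -3604.2607 N (compression)
  F[2-3] = -37.7778 N (compression)
  Rx@0 = +2353.8000 N
  Ry@0 = +5402.9473 N
  Ry@2 = -510.0273 N

581.275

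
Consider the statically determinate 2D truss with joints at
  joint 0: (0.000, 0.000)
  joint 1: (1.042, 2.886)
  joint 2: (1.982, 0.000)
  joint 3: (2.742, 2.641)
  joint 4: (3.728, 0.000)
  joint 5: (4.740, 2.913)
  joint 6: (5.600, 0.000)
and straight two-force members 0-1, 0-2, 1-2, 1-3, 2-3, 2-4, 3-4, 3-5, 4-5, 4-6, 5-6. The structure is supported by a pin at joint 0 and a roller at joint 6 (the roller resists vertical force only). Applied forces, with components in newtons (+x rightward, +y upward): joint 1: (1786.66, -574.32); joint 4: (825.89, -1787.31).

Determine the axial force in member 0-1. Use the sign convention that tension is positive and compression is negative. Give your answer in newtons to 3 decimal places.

N=7 nodes, M=11 members, R=3 reactions → 2N=14, M+R=14
member 0 (0-1): L=3.0683, (cx,cy)=(0.3396,0.9406)
member 1 (0-2): L=1.9820, (cx,cy)=(1.0000,0.0000)
member 2 (1-2): L=3.0352, (cx,cy)=(0.3097,-0.9508)
member 3 (1-3): L=1.7176, (cx,cy)=(0.9898,-0.1426)
member 4 (2-3): L=2.7482, (cx,cy)=(0.2765,0.9610)
member 5 (2-4): L=1.7460, (cx,cy)=(1.0000,0.0000)
member 6 (3-4): L=2.8191, (cx,cy)=(0.3498,-0.9368)
member 7 (3-5): L=2.0164, (cx,cy)=(0.9909,0.1349)
member 8 (4-5): L=3.0838, (cx,cy)=(0.3282,0.9446)
member 9 (4-6): L=1.8720, (cx,cy)=(1.0000,0.0000)
member 10 (5-6): L=3.0373, (cx,cy)=(0.2831,-0.9591)
solve A·x = −loads:
  F[0-1] = -153.2682 N (compression)
  F[0-2] = +2664.5993 N (tension)
  F[1-2] = -182.2660 N (compression)
  F[1-3] = -1800.6757 N (compression)
  F[2-3] = +180.3380 N (tension)
  F[2-4] = +2558.2802 N (tension)
  F[3-4] = -676.5186 N (compression)
  F[3-5] = -1509.5664 N (compression)
  F[4-5] = +2563.0419 N (tension)
  F[4-6] = +654.6600 N (tension)
  F[5-6] = -2312.0887 N (compression)
  Rx@0 = -2612.5500 N
  Ry@0 = +144.1597 N
  Ry@6 = +2217.4703 N

-153.268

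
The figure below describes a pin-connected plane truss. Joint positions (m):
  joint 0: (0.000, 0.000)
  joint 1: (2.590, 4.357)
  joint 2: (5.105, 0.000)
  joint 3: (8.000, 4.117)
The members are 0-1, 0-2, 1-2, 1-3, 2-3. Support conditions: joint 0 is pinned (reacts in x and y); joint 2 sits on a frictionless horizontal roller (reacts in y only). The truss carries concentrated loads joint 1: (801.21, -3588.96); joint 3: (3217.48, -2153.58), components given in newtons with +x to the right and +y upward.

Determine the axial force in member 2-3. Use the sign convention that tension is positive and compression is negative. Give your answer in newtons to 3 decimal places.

N=4 nodes, M=5 members, R=3 reactions → 2N=8, M+R=8
member 0 (0-1): L=5.0687, (cx,cy)=(0.5110,0.8596)
member 1 (0-2): L=5.1050, (cx,cy)=(1.0000,0.0000)
member 2 (1-2): L=5.0308, (cx,cy)=(0.4999,-0.8661)
member 3 (1-3): L=5.4153, (cx,cy)=(0.9990,-0.0443)
member 4 (2-3): L=5.0330, (cx,cy)=(0.5752,0.8180)
solve A·x = −loads:
  F[0-1] = +3177.9683 N (tension)
  F[0-2] = +2394.8091 N (tension)
  F[1-2] = -7533.2057 N (compression)
  F[1-3] = +4593.2084 N (tension)
  F[2-3] = -2383.8602 N (compression)
  Rx@0 = -4018.6900 N
  Ry@0 = -2731.7565 N
  Ry@2 = +8474.2965 N

-2383.860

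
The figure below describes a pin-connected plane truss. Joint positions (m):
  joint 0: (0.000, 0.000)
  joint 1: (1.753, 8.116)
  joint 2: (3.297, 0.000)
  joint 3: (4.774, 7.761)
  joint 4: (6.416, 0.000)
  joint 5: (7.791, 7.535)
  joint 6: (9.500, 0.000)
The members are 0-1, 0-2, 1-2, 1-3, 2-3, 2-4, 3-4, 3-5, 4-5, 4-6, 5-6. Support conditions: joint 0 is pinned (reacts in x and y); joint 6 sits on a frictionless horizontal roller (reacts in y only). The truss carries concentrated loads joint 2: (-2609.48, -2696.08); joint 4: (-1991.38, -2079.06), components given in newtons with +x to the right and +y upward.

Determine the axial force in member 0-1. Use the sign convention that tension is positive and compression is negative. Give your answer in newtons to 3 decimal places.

N=7 nodes, M=11 members, R=3 reactions → 2N=14, M+R=14
member 0 (0-1): L=8.3032, (cx,cy)=(0.2111,0.9775)
member 1 (0-2): L=3.2970, (cx,cy)=(1.0000,0.0000)
member 2 (1-2): L=8.2616, (cx,cy)=(0.1869,-0.9824)
member 3 (1-3): L=3.0418, (cx,cy)=(0.9932,-0.1167)
member 4 (2-3): L=7.9003, (cx,cy)=(0.1870,0.9824)
member 5 (2-4): L=3.1190, (cx,cy)=(1.0000,0.0000)
member 6 (3-4): L=7.9328, (cx,cy)=(0.2070,-0.9783)
member 7 (3-5): L=3.0255, (cx,cy)=(0.9972,-0.0747)
member 8 (4-5): L=7.6594, (cx,cy)=(0.1795,0.9838)
member 9 (4-6): L=3.0840, (cx,cy)=(1.0000,0.0000)
member 10 (5-6): L=7.7264, (cx,cy)=(0.2212,-0.9752)
solve A·x = −loads:
  F[0-1] = -2491.4870 N (compression)
  F[0-2] = -4074.8462 N (compression)
  F[1-2] = +2600.0508 N (tension)
  F[1-3] = -1018.8991 N (compression)
  F[2-3] = +144.3855 N (tension)
  F[2-4] = -1006.4373 N (compression)
  F[3-4] = -194.1886 N (compression)
  F[3-5] = -947.3948 N (compression)
  F[4-5] = +2306.5129 N (tension)
  F[4-6] = +530.6889 N (tension)
  F[5-6] = -2399.2407 N (compression)
  Rx@0 = +4600.8600 N
  Ry@0 = +2435.3269 N
  Ry@6 = +2339.8131 N

-2491.487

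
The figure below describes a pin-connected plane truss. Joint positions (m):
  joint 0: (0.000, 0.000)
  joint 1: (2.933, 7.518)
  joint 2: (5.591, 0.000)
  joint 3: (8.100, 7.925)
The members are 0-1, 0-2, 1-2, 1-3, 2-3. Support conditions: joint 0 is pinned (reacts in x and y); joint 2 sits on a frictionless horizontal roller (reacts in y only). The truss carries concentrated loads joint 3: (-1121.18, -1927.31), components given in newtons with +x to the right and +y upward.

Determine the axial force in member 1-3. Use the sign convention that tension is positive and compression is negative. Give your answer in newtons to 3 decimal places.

N=4 nodes, M=5 members, R=3 reactions → 2N=8, M+R=8
member 0 (0-1): L=8.0699, (cx,cy)=(0.3635,0.9316)
member 1 (0-2): L=5.5910, (cx,cy)=(1.0000,0.0000)
member 2 (1-2): L=7.9740, (cx,cy)=(0.3333,-0.9428)
member 3 (1-3): L=5.1830, (cx,cy)=(0.9969,0.0785)
member 4 (2-3): L=8.3127, (cx,cy)=(0.3018,0.9534)
solve A·x = −loads:
  F[0-1] = -777.5009 N (compression)
  F[0-2] = -838.5968 N (compression)
  F[1-2] = +724.4827 N (tension)
  F[1-3] = -525.6996 N (compression)
  F[2-3] = -1978.2917 N (compression)
  Rx@0 = +1121.1800 N
  Ry@0 = +724.3303 N
  Ry@2 = +1202.9797 N

-525.700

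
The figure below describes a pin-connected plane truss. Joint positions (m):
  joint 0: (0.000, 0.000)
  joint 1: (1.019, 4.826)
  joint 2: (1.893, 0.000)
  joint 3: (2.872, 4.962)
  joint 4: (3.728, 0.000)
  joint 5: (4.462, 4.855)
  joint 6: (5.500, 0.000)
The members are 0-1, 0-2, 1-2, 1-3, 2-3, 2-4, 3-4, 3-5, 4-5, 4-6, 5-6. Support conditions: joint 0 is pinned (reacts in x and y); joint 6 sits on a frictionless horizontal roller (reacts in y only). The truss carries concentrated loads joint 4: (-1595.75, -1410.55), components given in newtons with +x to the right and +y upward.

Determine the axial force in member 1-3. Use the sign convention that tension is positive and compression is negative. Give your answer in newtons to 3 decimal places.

-176.394

N=7 nodes, M=11 members, R=3 reactions → 2N=14, M+R=14
member 0 (0-1): L=4.9324, (cx,cy)=(0.2066,0.9784)
member 1 (0-2): L=1.8930, (cx,cy)=(1.0000,0.0000)
member 2 (1-2): L=4.9045, (cx,cy)=(0.1782,-0.9840)
member 3 (1-3): L=1.8580, (cx,cy)=(0.9973,0.0732)
member 4 (2-3): L=5.0577, (cx,cy)=(0.1936,0.9811)
member 5 (2-4): L=1.8350, (cx,cy)=(1.0000,0.0000)
member 6 (3-4): L=5.0353, (cx,cy)=(0.1700,-0.9854)
member 7 (3-5): L=1.5936, (cx,cy)=(0.9977,-0.0671)
member 8 (4-5): L=4.9102, (cx,cy)=(0.1495,0.9888)
member 9 (4-6): L=1.7720, (cx,cy)=(1.0000,0.0000)
member 10 (5-6): L=4.9647, (cx,cy)=(0.2091,-0.9779)
solve A·x = −loads:
  F[0-1] = -464.4737 N (compression)
  F[0-2] = -1499.7931 N (compression)
  F[1-2] = +448.7244 N (tension)
  F[1-3] = -176.3944 N (compression)
  F[2-3] = -450.0538 N (compression)
  F[2-4] = -1332.7128 N (compression)
  F[3-4] = +484.7566 N (tension)
  F[3-5] = -346.2272 N (compression)
  F[4-5] = +943.4502 N (tension)
  F[4-6] = +204.4136 N (tension)
  F[5-6] = -977.7041 N (compression)
  Rx@0 = +1595.7500 N
  Ry@0 = +454.4536 N
  Ry@6 = +956.0964 N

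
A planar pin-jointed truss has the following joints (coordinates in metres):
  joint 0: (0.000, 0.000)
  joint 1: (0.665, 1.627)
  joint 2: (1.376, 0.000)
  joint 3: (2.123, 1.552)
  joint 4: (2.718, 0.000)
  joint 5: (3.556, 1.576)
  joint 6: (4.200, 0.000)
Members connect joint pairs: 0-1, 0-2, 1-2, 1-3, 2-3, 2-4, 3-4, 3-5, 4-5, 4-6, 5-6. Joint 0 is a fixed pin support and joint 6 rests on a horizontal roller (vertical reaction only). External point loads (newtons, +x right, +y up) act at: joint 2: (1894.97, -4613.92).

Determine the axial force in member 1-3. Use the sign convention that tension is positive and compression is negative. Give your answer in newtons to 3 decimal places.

N=7 nodes, M=11 members, R=3 reactions → 2N=14, M+R=14
member 0 (0-1): L=1.7577, (cx,cy)=(0.3783,0.9257)
member 1 (0-2): L=1.3760, (cx,cy)=(1.0000,0.0000)
member 2 (1-2): L=1.7756, (cx,cy)=(0.4004,-0.9163)
member 3 (1-3): L=1.4599, (cx,cy)=(0.9987,-0.0514)
member 4 (2-3): L=1.7224, (cx,cy)=(0.4337,0.9011)
member 5 (2-4): L=1.3420, (cx,cy)=(1.0000,0.0000)
member 6 (3-4): L=1.6621, (cx,cy)=(0.3580,-0.9337)
member 7 (3-5): L=1.4332, (cx,cy)=(0.9999,0.0167)
member 8 (4-5): L=1.7849, (cx,cy)=(0.4695,0.8829)
member 9 (4-6): L=1.4820, (cx,cy)=(1.0000,0.0000)
member 10 (5-6): L=1.7025, (cx,cy)=(0.3783,-0.9257)
solve A·x = −loads:
  F[0-1] = -3351.4423 N (compression)
  F[0-2] = +3162.9709 N (tension)
  F[1-2] = +3536.2773 N (tension)
  F[1-3] = -2687.5979 N (compression)
  F[2-3] = +1524.3590 N (tension)
  F[2-4] = +2022.9446 N (tension)
  F[3-4] = -1644.6125 N (compression)
  F[3-5] = -1434.4221 N (compression)
  F[4-5] = +1739.2187 N (tension)
  F[4-6] = +617.6876 N (tension)
  F[5-6] = -1632.9412 N (compression)
  Rx@0 = -1894.9700 N
  Ry@0 = +3102.3119 N
  Ry@6 = +1511.6081 N

-2687.598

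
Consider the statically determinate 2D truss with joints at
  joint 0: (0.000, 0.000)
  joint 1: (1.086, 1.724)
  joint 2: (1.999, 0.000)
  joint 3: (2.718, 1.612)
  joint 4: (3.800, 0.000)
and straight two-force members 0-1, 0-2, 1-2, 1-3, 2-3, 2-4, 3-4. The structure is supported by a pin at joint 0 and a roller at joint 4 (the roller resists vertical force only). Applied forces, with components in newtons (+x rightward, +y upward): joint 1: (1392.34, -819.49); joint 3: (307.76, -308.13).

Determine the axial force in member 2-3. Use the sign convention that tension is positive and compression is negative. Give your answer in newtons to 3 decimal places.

928.331

N=5 nodes, M=7 members, R=3 reactions → 2N=10, M+R=10
member 0 (0-1): L=2.0375, (cx,cy)=(0.5330,0.8461)
member 1 (0-2): L=1.9990, (cx,cy)=(1.0000,0.0000)
member 2 (1-2): L=1.9508, (cx,cy)=(0.4680,-0.8837)
member 3 (1-3): L=1.6358, (cx,cy)=(0.9977,-0.0685)
member 4 (2-3): L=1.7651, (cx,cy)=(0.4073,0.9133)
member 5 (2-4): L=1.8010, (cx,cy)=(1.0000,0.0000)
member 6 (3-4): L=1.9415, (cx,cy)=(0.5573,-0.8303)
solve A·x = −loads:
  F[0-1] = +105.4384 N (tension)
  F[0-2] = +1643.9018 N (tension)
  F[1-2] = -959.3707 N (compression)
  F[1-3] = -889.2377 N (compression)
  F[2-3] = +928.3315 N (tension)
  F[2-4] = +816.7579 N (tension)
  F[3-4] = -1465.5295 N (compression)
  Rx@0 = -1700.1000 N
  Ry@0 = -89.2134 N
  Ry@4 = +1216.8334 N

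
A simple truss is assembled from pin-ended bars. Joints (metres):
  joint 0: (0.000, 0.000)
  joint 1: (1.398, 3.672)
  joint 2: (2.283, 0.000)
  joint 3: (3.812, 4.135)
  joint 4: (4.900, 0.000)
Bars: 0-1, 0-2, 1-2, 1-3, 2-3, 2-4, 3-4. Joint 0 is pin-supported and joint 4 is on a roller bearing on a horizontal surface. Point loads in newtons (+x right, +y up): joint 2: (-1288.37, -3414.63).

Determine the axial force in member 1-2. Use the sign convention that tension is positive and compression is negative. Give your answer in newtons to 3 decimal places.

N=5 nodes, M=7 members, R=3 reactions → 2N=10, M+R=10
member 0 (0-1): L=3.9291, (cx,cy)=(0.3558,0.9346)
member 1 (0-2): L=2.2830, (cx,cy)=(1.0000,0.0000)
member 2 (1-2): L=3.7771, (cx,cy)=(0.2343,-0.9722)
member 3 (1-3): L=2.4580, (cx,cy)=(0.9821,0.1884)
member 4 (2-3): L=4.4086, (cx,cy)=(0.3468,0.9379)
member 5 (2-4): L=2.6170, (cx,cy)=(1.0000,0.0000)
member 6 (3-4): L=4.2757, (cx,cy)=(0.2545,-0.9671)
solve A·x = −loads:
  F[0-1] = -1951.3895 N (compression)
  F[0-2] = -594.0562 N (compression)
  F[1-2] = +1662.0975 N (tension)
  F[1-3] = -1103.5036 N (compression)
  F[2-3] = +1917.8361 N (tension)
  F[2-4] = +418.6074 N (tension)
  F[3-4] = -1645.0892 N (compression)
  Rx@0 = +1288.3700 N
  Ry@0 = +1823.6912 N
  Ry@4 = +1590.9388 N

1662.097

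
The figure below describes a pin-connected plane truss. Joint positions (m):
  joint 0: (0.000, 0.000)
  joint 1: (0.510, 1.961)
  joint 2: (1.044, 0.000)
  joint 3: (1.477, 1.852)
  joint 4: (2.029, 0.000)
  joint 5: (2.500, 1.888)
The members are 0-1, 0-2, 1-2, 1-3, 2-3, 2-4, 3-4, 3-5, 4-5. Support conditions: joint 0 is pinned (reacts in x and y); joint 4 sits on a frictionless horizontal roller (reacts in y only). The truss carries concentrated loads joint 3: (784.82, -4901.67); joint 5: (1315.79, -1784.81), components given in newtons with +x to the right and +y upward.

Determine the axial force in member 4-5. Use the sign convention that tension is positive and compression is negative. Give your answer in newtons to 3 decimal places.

-1903.948

N=6 nodes, M=9 members, R=3 reactions → 2N=12, M+R=12
member 0 (0-1): L=2.0262, (cx,cy)=(0.2517,0.9678)
member 1 (0-2): L=1.0440, (cx,cy)=(1.0000,0.0000)
member 2 (1-2): L=2.0324, (cx,cy)=(0.2627,-0.9649)
member 3 (1-3): L=0.9731, (cx,cy)=(0.9937,-0.1120)
member 4 (2-3): L=1.9019, (cx,cy)=(0.2277,0.9737)
member 5 (2-4): L=0.9850, (cx,cy)=(1.0000,0.0000)
member 6 (3-4): L=1.9325, (cx,cy)=(0.2856,-0.9583)
member 7 (3-5): L=1.0236, (cx,cy)=(0.9994,0.0352)
member 8 (4-5): L=1.9459, (cx,cy)=(0.2421,0.9703)
solve A·x = −loads:
  F[0-1] = +1055.4796 N (tension)
  F[0-2] = +1834.9473 N (tension)
  F[1-2] = -1124.2395 N (compression)
  F[1-3] = +564.6014 N (tension)
  F[2-3] = +1113.9936 N (tension)
  F[2-4] = +1285.9479 N (tension)
  F[3-4] = -6115.4323 N (compression)
  F[3-5] = +1777.7441 N (tension)
  F[4-5] = -1903.9483 N (compression)
  Rx@0 = -2100.6100 N
  Ry@0 = -1021.4992 N
  Ry@4 = +7707.9792 N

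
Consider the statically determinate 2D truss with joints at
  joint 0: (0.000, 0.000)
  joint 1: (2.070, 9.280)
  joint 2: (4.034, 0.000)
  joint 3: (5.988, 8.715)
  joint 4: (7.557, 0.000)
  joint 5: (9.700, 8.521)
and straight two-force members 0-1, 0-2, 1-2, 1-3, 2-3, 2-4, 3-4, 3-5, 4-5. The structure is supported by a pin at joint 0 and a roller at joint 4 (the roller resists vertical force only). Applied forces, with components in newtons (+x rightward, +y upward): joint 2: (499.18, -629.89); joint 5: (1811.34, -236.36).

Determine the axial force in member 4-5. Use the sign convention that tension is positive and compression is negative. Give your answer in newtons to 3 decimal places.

N=6 nodes, M=9 members, R=3 reactions → 2N=12, M+R=12
member 0 (0-1): L=9.5081, (cx,cy)=(0.2177,0.9760)
member 1 (0-2): L=4.0340, (cx,cy)=(1.0000,0.0000)
member 2 (1-2): L=9.4856, (cx,cy)=(0.2071,-0.9783)
member 3 (1-3): L=3.9585, (cx,cy)=(0.9898,-0.1427)
member 4 (2-3): L=8.9314, (cx,cy)=(0.2188,0.9758)
member 5 (2-4): L=3.5230, (cx,cy)=(1.0000,0.0000)
member 6 (3-4): L=8.8551, (cx,cy)=(0.1772,-0.9842)
member 7 (3-5): L=3.7171, (cx,cy)=(0.9986,-0.0522)
member 8 (4-5): L=8.7863, (cx,cy)=(0.2439,0.9698)
solve A·x = −loads:
  F[0-1] = +1860.4040 N (tension)
  F[0-2] = +1905.4916 N (tension)
  F[1-2] = -1976.0070 N (compression)
  F[1-3] = +822.5860 N (tension)
  F[2-3] = +2626.7108 N (tension)
  F[2-4] = +422.5055 N (tension)
  F[3-4] = -2583.0441 N (compression)
  F[3-5] = +1849.0333 N (tension)
  F[4-5] = -144.2110 N (compression)
  Rx@0 = -2310.5200 N
  Ry@0 = -1815.7794 N
  Ry@4 = +2682.0294 N

-144.211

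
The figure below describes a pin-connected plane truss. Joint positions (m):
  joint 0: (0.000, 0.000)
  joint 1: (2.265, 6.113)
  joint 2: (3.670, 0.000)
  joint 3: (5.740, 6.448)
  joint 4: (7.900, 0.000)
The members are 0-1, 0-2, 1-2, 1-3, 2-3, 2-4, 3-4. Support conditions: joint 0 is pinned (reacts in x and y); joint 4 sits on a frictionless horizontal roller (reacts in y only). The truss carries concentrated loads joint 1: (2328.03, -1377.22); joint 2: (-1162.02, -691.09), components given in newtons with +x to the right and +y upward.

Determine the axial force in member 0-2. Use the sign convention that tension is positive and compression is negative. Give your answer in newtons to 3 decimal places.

N=5 nodes, M=7 members, R=3 reactions → 2N=10, M+R=10
member 0 (0-1): L=6.5191, (cx,cy)=(0.3474,0.9377)
member 1 (0-2): L=3.6700, (cx,cy)=(1.0000,0.0000)
member 2 (1-2): L=6.2724, (cx,cy)=(0.2240,-0.9746)
member 3 (1-3): L=3.4911, (cx,cy)=(0.9954,0.0960)
member 4 (2-3): L=6.7721, (cx,cy)=(0.3057,0.9521)
member 5 (2-4): L=4.2300, (cx,cy)=(1.0000,0.0000)
member 6 (3-4): L=6.8002, (cx,cy)=(0.3176,-0.9482)
solve A·x = −loads:
  F[0-1] = +478.8572 N (tension)
  F[0-2] = +999.6362 N (tension)
  F[1-2] = -2042.4300 N (compression)
  F[1-3] = -1712.0569 N (compression)
  F[2-3] = +2816.4174 N (tension)
  F[2-4] = +843.2762 N (tension)
  F[3-4] = -2654.8245 N (compression)
  Rx@0 = -1166.0100 N
  Ry@0 = -449.0256 N
  Ry@4 = +2517.3356 N

999.636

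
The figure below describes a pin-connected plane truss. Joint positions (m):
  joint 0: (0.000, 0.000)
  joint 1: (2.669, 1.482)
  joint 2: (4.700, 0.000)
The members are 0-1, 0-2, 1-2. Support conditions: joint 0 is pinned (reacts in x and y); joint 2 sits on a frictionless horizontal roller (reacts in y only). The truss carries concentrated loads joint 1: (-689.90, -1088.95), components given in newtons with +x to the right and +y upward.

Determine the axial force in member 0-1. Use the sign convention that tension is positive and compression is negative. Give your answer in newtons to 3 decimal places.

N=3 nodes, M=3 members, R=3 reactions → 2N=6, M+R=6
member 0 (0-1): L=3.0528, (cx,cy)=(0.8743,0.4854)
member 1 (0-2): L=4.7000, (cx,cy)=(1.0000,0.0000)
member 2 (1-2): L=2.5142, (cx,cy)=(0.8078,-0.5894)
solve A·x = −loads:
  F[0-1] = -1417.4613 N (compression)
  F[0-2] = +549.3374 N (tension)
  F[1-2] = -680.0360 N (compression)
  Rx@0 = +689.9000 N
  Ry@0 = +688.1041 N
  Ry@2 = +400.8459 N

-1417.461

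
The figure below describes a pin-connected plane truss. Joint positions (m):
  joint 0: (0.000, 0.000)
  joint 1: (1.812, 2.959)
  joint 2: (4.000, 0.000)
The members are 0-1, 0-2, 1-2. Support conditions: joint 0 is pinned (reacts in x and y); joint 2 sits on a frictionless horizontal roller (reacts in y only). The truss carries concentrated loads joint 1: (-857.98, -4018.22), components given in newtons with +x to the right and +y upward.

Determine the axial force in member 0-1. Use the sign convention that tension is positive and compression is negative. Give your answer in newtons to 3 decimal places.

N=3 nodes, M=3 members, R=3 reactions → 2N=6, M+R=6
member 0 (0-1): L=3.4697, (cx,cy)=(0.5222,0.8528)
member 1 (0-2): L=4.0000, (cx,cy)=(1.0000,0.0000)
member 2 (1-2): L=3.6801, (cx,cy)=(0.5946,-0.8041)
solve A·x = −loads:
  F[0-1] = -3321.5798 N (compression)
  F[0-2] = +876.6515 N (tension)
  F[1-2] = -1474.4753 N (compression)
  Rx@0 = +857.9800 N
  Ry@0 = +2832.6570 N
  Ry@2 = +1185.5630 N

-3321.580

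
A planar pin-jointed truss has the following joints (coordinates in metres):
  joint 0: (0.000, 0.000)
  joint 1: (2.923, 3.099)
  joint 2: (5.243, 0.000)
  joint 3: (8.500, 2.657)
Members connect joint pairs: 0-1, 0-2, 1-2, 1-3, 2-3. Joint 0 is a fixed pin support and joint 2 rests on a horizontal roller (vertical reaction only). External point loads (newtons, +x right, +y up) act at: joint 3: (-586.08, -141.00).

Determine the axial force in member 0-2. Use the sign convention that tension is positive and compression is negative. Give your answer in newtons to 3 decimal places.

-388.556

N=4 nodes, M=5 members, R=3 reactions → 2N=8, M+R=8
member 0 (0-1): L=4.2600, (cx,cy)=(0.6861,0.7275)
member 1 (0-2): L=5.2430, (cx,cy)=(1.0000,0.0000)
member 2 (1-2): L=3.8712, (cx,cy)=(0.5993,-0.8005)
member 3 (1-3): L=5.5945, (cx,cy)=(0.9969,-0.0790)
member 4 (2-3): L=4.2033, (cx,cy)=(0.7749,0.6321)
solve A·x = −loads:
  F[0-1] = -287.8745 N (compression)
  F[0-2] = -388.5556 N (compression)
  F[1-2] = +298.8891 N (tension)
  F[1-3] = -377.8289 N (compression)
  F[2-3] = -270.2811 N (compression)
  Rx@0 = +586.0800 N
  Ry@0 = +209.4178 N
  Ry@2 = -68.4178 N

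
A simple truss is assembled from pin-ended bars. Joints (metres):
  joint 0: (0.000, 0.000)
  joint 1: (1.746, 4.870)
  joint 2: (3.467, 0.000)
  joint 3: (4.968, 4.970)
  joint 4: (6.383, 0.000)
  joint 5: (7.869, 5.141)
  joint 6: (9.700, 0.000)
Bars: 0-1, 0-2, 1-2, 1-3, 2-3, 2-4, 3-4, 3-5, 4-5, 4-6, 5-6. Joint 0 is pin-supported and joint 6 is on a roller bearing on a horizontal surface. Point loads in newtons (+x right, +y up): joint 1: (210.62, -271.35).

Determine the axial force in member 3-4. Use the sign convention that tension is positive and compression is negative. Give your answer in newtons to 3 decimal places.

-166.949

N=7 nodes, M=11 members, R=3 reactions → 2N=14, M+R=14
member 0 (0-1): L=5.1735, (cx,cy)=(0.3375,0.9413)
member 1 (0-2): L=3.4670, (cx,cy)=(1.0000,0.0000)
member 2 (1-2): L=5.1651, (cx,cy)=(0.3332,-0.9429)
member 3 (1-3): L=3.2236, (cx,cy)=(0.9995,0.0310)
member 4 (2-3): L=5.1917, (cx,cy)=(0.2891,0.9573)
member 5 (2-4): L=2.9160, (cx,cy)=(1.0000,0.0000)
member 6 (3-4): L=5.1675, (cx,cy)=(0.2738,-0.9618)
member 7 (3-5): L=2.9060, (cx,cy)=(0.9983,0.0588)
member 8 (4-5): L=5.3515, (cx,cy)=(0.2777,0.9607)
member 9 (4-6): L=3.3170, (cx,cy)=(1.0000,0.0000)
member 10 (5-6): L=5.4573, (cx,cy)=(0.3355,-0.9420)
solve A·x = −loads:
  F[0-1] = -124.0402 N (compression)
  F[0-2] = +252.4820 N (tension)
  F[1-2] = -170.3982 N (compression)
  F[1-3] = -195.8004 N (compression)
  F[2-3] = +167.8285 N (tension)
  F[2-4] = +147.1845 N (tension)
  F[3-4] = -166.9493 N (compression)
  F[3-5] = -101.6455 N (compression)
  F[4-5] = +167.1415 N (tension)
  F[4-6] = +55.0572 N (tension)
  F[5-6] = -164.0991 N (compression)
  Rx@0 = -210.6200 N
  Ry@0 = +116.7627 N
  Ry@6 = +154.5873 N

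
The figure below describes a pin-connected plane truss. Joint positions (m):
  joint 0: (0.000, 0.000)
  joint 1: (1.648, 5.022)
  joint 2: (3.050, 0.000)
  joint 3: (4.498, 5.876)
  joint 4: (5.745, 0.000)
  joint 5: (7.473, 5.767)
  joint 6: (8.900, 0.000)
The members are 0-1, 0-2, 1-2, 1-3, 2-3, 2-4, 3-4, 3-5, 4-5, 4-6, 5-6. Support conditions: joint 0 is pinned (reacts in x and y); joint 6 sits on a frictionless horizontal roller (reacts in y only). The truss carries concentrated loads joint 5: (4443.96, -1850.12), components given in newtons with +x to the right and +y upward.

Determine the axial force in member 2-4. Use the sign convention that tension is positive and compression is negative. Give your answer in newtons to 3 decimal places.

2466.751

N=7 nodes, M=11 members, R=3 reactions → 2N=14, M+R=14
member 0 (0-1): L=5.2855, (cx,cy)=(0.3118,0.9501)
member 1 (0-2): L=3.0500, (cx,cy)=(1.0000,0.0000)
member 2 (1-2): L=5.2140, (cx,cy)=(0.2689,-0.9632)
member 3 (1-3): L=2.9752, (cx,cy)=(0.9579,0.2870)
member 4 (2-3): L=6.0518, (cx,cy)=(0.2393,0.9710)
member 5 (2-4): L=2.6950, (cx,cy)=(1.0000,0.0000)
member 6 (3-4): L=6.0069, (cx,cy)=(0.2076,-0.9782)
member 7 (3-5): L=2.9770, (cx,cy)=(0.9993,-0.0366)
member 8 (4-5): L=6.0203, (cx,cy)=(0.2870,0.9579)
member 9 (4-6): L=3.1550, (cx,cy)=(1.0000,0.0000)
member 10 (5-6): L=5.9409, (cx,cy)=(0.2402,-0.9707)
solve A·x = −loads:
  F[0-1] = +2718.4622 N (tension)
  F[0-2] = +3596.3513 N (tension)
  F[1-2] = -2231.3510 N (compression)
  F[1-3] = +1511.1894 N (tension)
  F[2-3] = +2213.4658 N (tension)
  F[2-4] = +2466.7511 N (tension)
  F[3-4] = -2735.7944 N (compression)
  F[3-5] = +2546.8564 N (tension)
  F[4-5] = +2793.7489 N (tension)
  F[4-6] = +1096.9276 N (tension)
  F[5-6] = -4566.7605 N (compression)
  Rx@0 = -4443.9600 N
  Ry@0 = -2582.9434 N
  Ry@6 = +4433.0634 N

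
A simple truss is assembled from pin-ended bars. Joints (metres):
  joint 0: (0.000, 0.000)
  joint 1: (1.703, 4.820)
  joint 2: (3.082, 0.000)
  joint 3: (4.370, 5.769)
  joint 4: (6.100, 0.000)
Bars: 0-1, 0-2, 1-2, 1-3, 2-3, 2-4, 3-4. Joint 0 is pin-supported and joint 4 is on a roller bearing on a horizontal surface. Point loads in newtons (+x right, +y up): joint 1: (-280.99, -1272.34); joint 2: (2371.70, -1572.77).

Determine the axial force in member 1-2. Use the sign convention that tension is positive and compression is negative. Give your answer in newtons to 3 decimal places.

N=5 nodes, M=7 members, R=3 reactions → 2N=10, M+R=10
member 0 (0-1): L=5.1120, (cx,cy)=(0.3331,0.9429)
member 1 (0-2): L=3.0820, (cx,cy)=(1.0000,0.0000)
member 2 (1-2): L=5.0134, (cx,cy)=(0.2751,-0.9614)
member 3 (1-3): L=2.8308, (cx,cy)=(0.9421,0.3352)
member 4 (2-3): L=5.9110, (cx,cy)=(0.2179,0.9760)
member 5 (2-4): L=3.0180, (cx,cy)=(1.0000,0.0000)
member 6 (3-4): L=6.0228, (cx,cy)=(0.2872,-0.9579)
solve A·x = −loads:
  F[0-1] = -2033.4440 N (compression)
  F[0-2] = +2768.1260 N (tension)
  F[1-2] = +475.6809 N (tension)
  F[1-3] = -559.6541 N (compression)
  F[2-3] = +1142.9000 N (tension)
  F[2-4] = +278.2333 N (tension)
  F[3-4] = -968.6399 N (compression)
  Rx@0 = -2090.7100 N
  Ry@0 = +1917.2903 N
  Ry@4 = +927.8197 N

475.681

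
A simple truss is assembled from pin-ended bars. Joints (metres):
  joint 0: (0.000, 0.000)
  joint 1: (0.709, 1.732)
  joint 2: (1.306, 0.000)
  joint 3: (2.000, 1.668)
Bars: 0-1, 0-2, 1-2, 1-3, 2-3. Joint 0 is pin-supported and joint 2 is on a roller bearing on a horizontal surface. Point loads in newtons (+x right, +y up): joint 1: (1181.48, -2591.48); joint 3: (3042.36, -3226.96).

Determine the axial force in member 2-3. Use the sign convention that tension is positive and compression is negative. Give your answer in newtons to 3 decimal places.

-3264.441

N=4 nodes, M=5 members, R=3 reactions → 2N=8, M+R=8
member 0 (0-1): L=1.8715, (cx,cy)=(0.3788,0.9255)
member 1 (0-2): L=1.3060, (cx,cy)=(1.0000,0.0000)
member 2 (1-2): L=1.8320, (cx,cy)=(0.3259,-0.9454)
member 3 (1-3): L=1.2926, (cx,cy)=(0.9988,-0.0495)
member 4 (2-3): L=1.8066, (cx,cy)=(0.3841,0.9233)
solve A·x = −loads:
  F[0-1] = +6464.5317 N (tension)
  F[0-2] = +1774.8110 N (tension)
  F[1-2] = -9294.4991 N (compression)
  F[1-3] = +4301.6507 N (tension)
  F[2-3] = -3264.4414 N (compression)
  Rx@0 = -4223.8400 N
  Ry@0 = -5982.6773 N
  Ry@2 = +11801.1173 N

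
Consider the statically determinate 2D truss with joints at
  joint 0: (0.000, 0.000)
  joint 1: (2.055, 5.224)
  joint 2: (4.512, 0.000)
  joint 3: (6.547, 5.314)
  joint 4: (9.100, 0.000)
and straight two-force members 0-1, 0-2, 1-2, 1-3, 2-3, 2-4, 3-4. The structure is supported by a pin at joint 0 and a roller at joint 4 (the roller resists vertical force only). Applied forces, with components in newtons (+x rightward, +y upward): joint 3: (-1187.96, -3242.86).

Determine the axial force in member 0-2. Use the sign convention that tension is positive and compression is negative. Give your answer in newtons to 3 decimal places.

N=5 nodes, M=7 members, R=3 reactions → 2N=10, M+R=10
member 0 (0-1): L=5.6137, (cx,cy)=(0.3661,0.9306)
member 1 (0-2): L=4.5120, (cx,cy)=(1.0000,0.0000)
member 2 (1-2): L=5.7730, (cx,cy)=(0.4256,-0.9049)
member 3 (1-3): L=4.4929, (cx,cy)=(0.9998,0.0200)
member 4 (2-3): L=5.6903, (cx,cy)=(0.3576,0.9339)
member 5 (2-4): L=4.5880, (cx,cy)=(1.0000,0.0000)
member 6 (3-4): L=5.8955, (cx,cy)=(0.4330,-0.9014)
solve A·x = −loads:
  F[0-1] = -1723.1052 N (compression)
  F[0-2] = -557.1808 N (compression)
  F[1-2] = +1741.6223 N (tension)
  F[1-3] = -1372.2980 N (compression)
  F[2-3] = -1687.6196 N (compression)
  F[2-4] = +787.5967 N (tension)
  F[3-4] = -1818.7394 N (compression)
  Rx@0 = +1187.9600 N
  Ry@0 = +1603.4990 N
  Ry@4 = +1639.3610 N

-557.181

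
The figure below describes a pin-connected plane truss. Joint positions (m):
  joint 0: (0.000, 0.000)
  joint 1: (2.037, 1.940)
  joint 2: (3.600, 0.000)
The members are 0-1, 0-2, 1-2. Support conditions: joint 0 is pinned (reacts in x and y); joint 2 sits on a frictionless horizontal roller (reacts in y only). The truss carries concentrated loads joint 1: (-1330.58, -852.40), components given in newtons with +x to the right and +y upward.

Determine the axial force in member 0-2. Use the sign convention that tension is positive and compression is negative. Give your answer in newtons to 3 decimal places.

N=3 nodes, M=3 members, R=3 reactions → 2N=6, M+R=6
member 0 (0-1): L=2.8130, (cx,cy)=(0.7241,0.6897)
member 1 (0-2): L=3.6000, (cx,cy)=(1.0000,0.0000)
member 2 (1-2): L=2.4913, (cx,cy)=(0.6274,-0.7787)
solve A·x = −loads:
  F[0-1] = -1576.3217 N (compression)
  F[0-2] = -189.1056 N (compression)
  F[1-2] = +301.4195 N (tension)
  Rx@0 = +1330.5800 N
  Ry@0 = +1087.1184 N
  Ry@2 = -234.7184 N

-189.106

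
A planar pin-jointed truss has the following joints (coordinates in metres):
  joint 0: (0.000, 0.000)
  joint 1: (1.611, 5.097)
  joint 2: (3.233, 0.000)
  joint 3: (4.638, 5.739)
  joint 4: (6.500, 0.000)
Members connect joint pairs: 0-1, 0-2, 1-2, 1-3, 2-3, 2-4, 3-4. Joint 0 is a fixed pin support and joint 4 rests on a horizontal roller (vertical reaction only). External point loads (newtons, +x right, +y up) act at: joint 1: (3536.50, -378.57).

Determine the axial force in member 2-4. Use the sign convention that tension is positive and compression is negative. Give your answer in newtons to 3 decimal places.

930.185

N=5 nodes, M=7 members, R=3 reactions → 2N=10, M+R=10
member 0 (0-1): L=5.3455, (cx,cy)=(0.3014,0.9535)
member 1 (0-2): L=3.2330, (cx,cy)=(1.0000,0.0000)
member 2 (1-2): L=5.3489, (cx,cy)=(0.3032,-0.9529)
member 3 (1-3): L=3.0943, (cx,cy)=(0.9782,0.2075)
member 4 (2-3): L=5.9085, (cx,cy)=(0.2378,0.9713)
member 5 (2-4): L=3.2670, (cx,cy)=(1.0000,0.0000)
member 6 (3-4): L=6.0335, (cx,cy)=(0.3086,-0.9512)
solve A·x = −loads:
  F[0-1] = +2609.7543 N (tension)
  F[0-2] = +2749.9903 N (tension)
  F[1-2] = -3391.8002 N (compression)
  F[1-3] = -1759.7451 N (compression)
  F[2-3] = +3327.5405 N (tension)
  F[2-4] = +930.1847 N (tension)
  F[3-4] = -3014.1100 N (compression)
  Rx@0 = -3536.5000 N
  Ry@0 = -2488.4172 N
  Ry@4 = +2866.9872 N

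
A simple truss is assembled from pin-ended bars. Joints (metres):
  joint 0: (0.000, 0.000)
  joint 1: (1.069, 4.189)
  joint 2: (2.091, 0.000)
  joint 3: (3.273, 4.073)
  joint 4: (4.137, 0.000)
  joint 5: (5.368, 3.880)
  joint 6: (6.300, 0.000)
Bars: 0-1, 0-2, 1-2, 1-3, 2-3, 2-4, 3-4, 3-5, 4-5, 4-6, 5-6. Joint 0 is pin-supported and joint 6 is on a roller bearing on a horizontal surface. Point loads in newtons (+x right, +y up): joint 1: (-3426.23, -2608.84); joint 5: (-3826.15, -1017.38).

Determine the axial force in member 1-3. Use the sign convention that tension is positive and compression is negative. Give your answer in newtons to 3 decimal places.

N=7 nodes, M=11 members, R=3 reactions → 2N=14, M+R=14
member 0 (0-1): L=4.3232, (cx,cy)=(0.2473,0.9689)
member 1 (0-2): L=2.0910, (cx,cy)=(1.0000,0.0000)
member 2 (1-2): L=4.3119, (cx,cy)=(0.2370,-0.9715)
member 3 (1-3): L=2.2071, (cx,cy)=(0.9986,-0.0526)
member 4 (2-3): L=4.2410, (cx,cy)=(0.2787,0.9604)
member 5 (2-4): L=2.0460, (cx,cy)=(1.0000,0.0000)
member 6 (3-4): L=4.1636, (cx,cy)=(0.2075,-0.9782)
member 7 (3-5): L=2.1039, (cx,cy)=(0.9958,-0.0917)
member 8 (4-5): L=4.0706, (cx,cy)=(0.3024,0.9532)
member 9 (4-6): L=2.1630, (cx,cy)=(1.0000,0.0000)
member 10 (5-6): L=3.9904, (cx,cy)=(0.2336,-0.9723)
solve A·x = −loads:
  F[0-1] = -7174.0407 N (compression)
  F[0-2] = -5478.4712 N (compression)
  F[1-2] = +4437.2569 N (tension)
  F[1-3] = +601.4327 N (tension)
  F[2-3] = -4488.6717 N (compression)
  F[2-4] = -3175.7363 N (compression)
  F[3-4] = +4590.0037 N (tension)
  F[3-5] = -1609.6781 N (compression)
  F[4-5] = -4710.6581 N (compression)
  F[4-6] = -798.6968 N (compression)
  F[5-6] = +3419.6274 N (tension)
  Rx@0 = +7252.3800 N
  Ry@0 = +6951.2666 N
  Ry@6 = -3325.0466 N

601.433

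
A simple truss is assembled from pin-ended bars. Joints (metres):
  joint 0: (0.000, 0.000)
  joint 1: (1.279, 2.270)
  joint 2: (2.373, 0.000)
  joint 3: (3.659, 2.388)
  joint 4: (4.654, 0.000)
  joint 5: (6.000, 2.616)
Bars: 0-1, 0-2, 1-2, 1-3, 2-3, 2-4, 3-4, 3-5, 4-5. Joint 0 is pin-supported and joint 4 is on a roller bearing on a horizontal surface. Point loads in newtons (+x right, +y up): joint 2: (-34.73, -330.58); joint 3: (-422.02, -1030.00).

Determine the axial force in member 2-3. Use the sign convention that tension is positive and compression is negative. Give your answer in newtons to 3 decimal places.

-270.184

N=6 nodes, M=9 members, R=3 reactions → 2N=12, M+R=12
member 0 (0-1): L=2.6055, (cx,cy)=(0.4909,0.8712)
member 1 (0-2): L=2.3730, (cx,cy)=(1.0000,0.0000)
member 2 (1-2): L=2.5199, (cx,cy)=(0.4341,-0.9008)
member 3 (1-3): L=2.3829, (cx,cy)=(0.9988,0.0495)
member 4 (2-3): L=2.7123, (cx,cy)=(0.4741,0.8804)
member 5 (2-4): L=2.2810, (cx,cy)=(1.0000,0.0000)
member 6 (3-4): L=2.5870, (cx,cy)=(0.3846,-0.9231)
member 7 (3-5): L=2.3521, (cx,cy)=(0.9953,0.0969)
member 8 (4-5): L=2.9420, (cx,cy)=(0.4575,0.8892)
solve A·x = −loads:
  F[0-1] = -687.2750 N (compression)
  F[0-2] = -119.3800 N (compression)
  F[1-2] = +631.0356 N (tension)
  F[1-3] = -612.0848 N (compression)
  F[2-3] = -270.1837 N (compression)
  F[2-4] = +317.4198 N (tension)
  F[3-4] = -825.2916 N (compression)
  F[3-5] = -0.0000 N (compression)
  F[4-5] = -0.0000 N (compression)
  Rx@0 = +456.7500 N
  Ry@0 = +598.7724 N
  Ry@4 = +761.8076 N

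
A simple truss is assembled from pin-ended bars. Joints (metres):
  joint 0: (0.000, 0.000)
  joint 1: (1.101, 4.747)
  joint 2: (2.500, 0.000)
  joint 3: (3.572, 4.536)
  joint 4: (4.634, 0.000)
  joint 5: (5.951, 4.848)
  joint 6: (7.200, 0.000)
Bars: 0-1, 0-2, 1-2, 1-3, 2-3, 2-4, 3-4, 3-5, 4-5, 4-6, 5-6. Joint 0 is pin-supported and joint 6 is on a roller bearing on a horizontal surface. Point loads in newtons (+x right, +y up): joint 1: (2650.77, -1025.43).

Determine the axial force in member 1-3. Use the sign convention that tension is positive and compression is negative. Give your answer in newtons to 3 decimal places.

-1941.334

N=7 nodes, M=11 members, R=3 reactions → 2N=14, M+R=14
member 0 (0-1): L=4.8730, (cx,cy)=(0.2259,0.9741)
member 1 (0-2): L=2.5000, (cx,cy)=(1.0000,0.0000)
member 2 (1-2): L=4.9489, (cx,cy)=(0.2827,-0.9592)
member 3 (1-3): L=2.4800, (cx,cy)=(0.9964,-0.0851)
member 4 (2-3): L=4.6610, (cx,cy)=(0.2300,0.9732)
member 5 (2-4): L=2.1340, (cx,cy)=(1.0000,0.0000)
member 6 (3-4): L=4.6587, (cx,cy)=(0.2280,-0.9737)
member 7 (3-5): L=2.3994, (cx,cy)=(0.9915,0.1300)
member 8 (4-5): L=5.0237, (cx,cy)=(0.2622,0.9650)
member 9 (4-6): L=2.5660, (cx,cy)=(1.0000,0.0000)
member 10 (5-6): L=5.0063, (cx,cy)=(0.2495,-0.9684)
solve A·x = −loads:
  F[0-1] = +902.3768 N (tension)
  F[0-2] = +2446.8884 N (tension)
  F[1-2] = -1813.2637 N (compression)
  F[1-3] = -1941.3335 N (compression)
  F[2-3] = +1787.2147 N (tension)
  F[2-4] = +1523.2423 N (tension)
  F[3-4] = -2096.7638 N (compression)
  F[3-5] = -1054.2097 N (compression)
  F[4-5] = +2115.5467 N (tension)
  F[4-6] = +490.6531 N (tension)
  F[5-6] = -1966.6614 N (compression)
  Rx@0 = -2650.7700 N
  Ry@0 = -879.0427 N
  Ry@6 = +1904.4727 N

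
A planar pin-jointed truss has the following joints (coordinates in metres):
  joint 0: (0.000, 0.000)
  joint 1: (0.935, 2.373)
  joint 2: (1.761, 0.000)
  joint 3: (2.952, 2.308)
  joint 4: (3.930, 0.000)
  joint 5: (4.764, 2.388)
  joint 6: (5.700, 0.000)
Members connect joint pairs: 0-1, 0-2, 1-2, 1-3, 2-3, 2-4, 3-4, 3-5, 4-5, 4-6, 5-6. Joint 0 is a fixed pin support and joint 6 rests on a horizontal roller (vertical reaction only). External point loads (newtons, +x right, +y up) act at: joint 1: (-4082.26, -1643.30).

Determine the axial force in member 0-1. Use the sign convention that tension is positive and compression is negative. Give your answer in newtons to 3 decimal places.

N=7 nodes, M=11 members, R=3 reactions → 2N=14, M+R=14
member 0 (0-1): L=2.5506, (cx,cy)=(0.3666,0.9304)
member 1 (0-2): L=1.7610, (cx,cy)=(1.0000,0.0000)
member 2 (1-2): L=2.5126, (cx,cy)=(0.3287,-0.9444)
member 3 (1-3): L=2.0180, (cx,cy)=(0.9995,-0.0322)
member 4 (2-3): L=2.5972, (cx,cy)=(0.4586,0.8887)
member 5 (2-4): L=2.1690, (cx,cy)=(1.0000,0.0000)
member 6 (3-4): L=2.5067, (cx,cy)=(0.3902,-0.9207)
member 7 (3-5): L=1.8138, (cx,cy)=(0.9990,0.0441)
member 8 (4-5): L=2.5294, (cx,cy)=(0.3297,0.9441)
member 9 (4-6): L=1.7700, (cx,cy)=(1.0000,0.0000)
member 10 (5-6): L=2.5649, (cx,cy)=(0.3649,-0.9310)
solve A·x = −loads:
  F[0-1] = -3303.2062 N (compression)
  F[0-2] = -2871.3501 N (compression)
  F[1-2] = +1432.1893 N (tension)
  F[1-3] = +2401.7831 N (tension)
  F[2-3] = -1522.0630 N (compression)
  F[2-4] = -1702.5580 N (compression)
  F[3-4] = +1604.6511 N (tension)
  F[3-5] = +1077.5352 N (tension)
  F[4-5] = -1564.9917 N (compression)
  F[4-6] = -560.4831 N (compression)
  F[5-6] = +1535.8709 N (tension)
  Rx@0 = +4082.2600 N
  Ry@0 = +3073.2504 N
  Ry@6 = -1429.9504 N

-3303.206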